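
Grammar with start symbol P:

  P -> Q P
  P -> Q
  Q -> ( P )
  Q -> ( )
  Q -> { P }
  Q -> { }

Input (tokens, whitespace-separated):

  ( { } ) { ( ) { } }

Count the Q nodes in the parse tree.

[P [Q ( [P [Q { }]] )] [P [Q { [P [Q ( )] [P [Q { }]]] }]]]

5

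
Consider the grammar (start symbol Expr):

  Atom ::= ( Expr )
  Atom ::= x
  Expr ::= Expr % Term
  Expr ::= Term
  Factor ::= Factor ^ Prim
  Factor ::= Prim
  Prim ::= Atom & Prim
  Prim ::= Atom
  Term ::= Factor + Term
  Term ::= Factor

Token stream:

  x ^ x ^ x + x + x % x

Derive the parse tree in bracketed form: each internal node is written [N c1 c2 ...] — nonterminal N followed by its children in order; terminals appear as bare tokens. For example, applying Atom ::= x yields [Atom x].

[Expr [Expr [Term [Factor [Factor [Factor [Prim [Atom x]]] ^ [Prim [Atom x]]] ^ [Prim [Atom x]]] + [Term [Factor [Prim [Atom x]]] + [Term [Factor [Prim [Atom x]]]]]]] % [Term [Factor [Prim [Atom x]]]]]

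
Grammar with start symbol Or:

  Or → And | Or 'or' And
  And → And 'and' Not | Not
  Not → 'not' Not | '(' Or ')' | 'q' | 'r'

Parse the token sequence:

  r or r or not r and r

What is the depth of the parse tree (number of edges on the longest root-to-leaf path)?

[Or [Or [Or [And [Not r]]] or [And [Not r]]] or [And [And [Not not [Not r]]] and [Not r]]]

5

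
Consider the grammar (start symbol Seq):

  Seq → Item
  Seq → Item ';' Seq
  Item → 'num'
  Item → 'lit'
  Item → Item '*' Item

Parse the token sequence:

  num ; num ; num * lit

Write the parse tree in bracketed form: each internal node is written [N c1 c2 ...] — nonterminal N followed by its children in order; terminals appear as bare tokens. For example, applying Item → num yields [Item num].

[Seq [Item num] ; [Seq [Item num] ; [Seq [Item [Item num] * [Item lit]]]]]

Seq
Item ; Seq
num ; Seq
num ; Item ; Seq
num ; num ; Seq
num ; num ; Item
num ; num ; Item * Item
num ; num ; num * Item
num ; num ; num * lit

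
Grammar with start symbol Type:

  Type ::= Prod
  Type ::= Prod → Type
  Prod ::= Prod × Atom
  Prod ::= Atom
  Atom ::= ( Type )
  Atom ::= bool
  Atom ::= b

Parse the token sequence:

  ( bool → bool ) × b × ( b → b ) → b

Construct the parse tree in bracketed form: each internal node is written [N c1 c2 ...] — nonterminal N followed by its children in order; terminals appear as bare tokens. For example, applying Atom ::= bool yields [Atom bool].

Type
Prod → Type
Prod × Atom → Type
Prod × Atom × Atom → Type
Atom × Atom × Atom → Type
( Type ) × Atom × Atom → Type
( Prod → Type ) × Atom × Atom → Type
( Atom → Type ) × Atom × Atom → Type
( bool → Type ) × Atom × Atom → Type
( bool → Prod ) × Atom × Atom → Type
( bool → Atom ) × Atom × Atom → Type
( bool → bool ) × Atom × Atom → Type
( bool → bool ) × b × Atom → Type
( bool → bool ) × b × ( Type ) → Type
( bool → bool ) × b × ( Prod → Type ) → Type
( bool → bool ) × b × ( Atom → Type ) → Type
( bool → bool ) × b × ( b → Type ) → Type
( bool → bool ) × b × ( b → Prod ) → Type
( bool → bool ) × b × ( b → Atom ) → Type
( bool → bool ) × b × ( b → b ) → Type
( bool → bool ) × b × ( b → b ) → Prod
( bool → bool ) × b × ( b → b ) → Atom
( bool → bool ) × b × ( b → b ) → b

[Type [Prod [Prod [Prod [Atom ( [Type [Prod [Atom bool]] → [Type [Prod [Atom bool]]]] )]] × [Atom b]] × [Atom ( [Type [Prod [Atom b]] → [Type [Prod [Atom b]]]] )]] → [Type [Prod [Atom b]]]]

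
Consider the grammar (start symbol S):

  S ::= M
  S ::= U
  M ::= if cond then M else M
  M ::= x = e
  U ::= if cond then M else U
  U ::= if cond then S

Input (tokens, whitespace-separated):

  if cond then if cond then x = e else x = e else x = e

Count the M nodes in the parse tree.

[S [M if cond then [M if cond then [M x = e] else [M x = e]] else [M x = e]]]

5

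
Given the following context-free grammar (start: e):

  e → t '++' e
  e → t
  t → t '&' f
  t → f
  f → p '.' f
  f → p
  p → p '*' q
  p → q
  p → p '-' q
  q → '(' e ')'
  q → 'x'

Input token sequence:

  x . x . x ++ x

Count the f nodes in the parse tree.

4

[e [t [f [p [q x]] . [f [p [q x]] . [f [p [q x]]]]]] ++ [e [t [f [p [q x]]]]]]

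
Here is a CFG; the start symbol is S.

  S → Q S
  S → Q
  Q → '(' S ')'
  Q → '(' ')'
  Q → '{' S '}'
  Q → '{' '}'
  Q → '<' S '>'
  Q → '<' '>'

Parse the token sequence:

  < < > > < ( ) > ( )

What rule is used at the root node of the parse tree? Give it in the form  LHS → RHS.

S → Q S

[S [Q < [S [Q < >]] >] [S [Q < [S [Q ( )]] >] [S [Q ( )]]]]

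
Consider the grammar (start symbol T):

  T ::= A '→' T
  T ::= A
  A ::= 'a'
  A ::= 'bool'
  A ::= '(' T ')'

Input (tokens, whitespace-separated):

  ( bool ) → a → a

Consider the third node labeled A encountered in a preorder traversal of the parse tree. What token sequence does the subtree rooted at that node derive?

[T [A ( [T [A bool]] )] → [T [A a] → [T [A a]]]]

a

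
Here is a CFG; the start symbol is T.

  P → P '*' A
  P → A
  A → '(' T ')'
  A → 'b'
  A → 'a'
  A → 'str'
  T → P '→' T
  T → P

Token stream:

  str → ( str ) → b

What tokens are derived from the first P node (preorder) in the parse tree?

str

[T [P [A str]] → [T [P [A ( [T [P [A str]]] )]] → [T [P [A b]]]]]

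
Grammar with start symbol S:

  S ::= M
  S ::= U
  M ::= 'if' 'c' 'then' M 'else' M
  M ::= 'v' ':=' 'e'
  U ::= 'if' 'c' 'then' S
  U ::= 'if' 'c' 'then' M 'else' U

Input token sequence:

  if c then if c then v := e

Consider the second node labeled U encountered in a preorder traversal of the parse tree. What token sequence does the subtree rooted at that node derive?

[S [U if c then [S [U if c then [S [M v := e]]]]]]

if c then v := e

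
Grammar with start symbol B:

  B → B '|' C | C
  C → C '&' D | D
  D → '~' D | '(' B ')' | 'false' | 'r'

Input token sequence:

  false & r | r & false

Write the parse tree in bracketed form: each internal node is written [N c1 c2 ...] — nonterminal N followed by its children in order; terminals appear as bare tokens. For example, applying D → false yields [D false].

B
B | C
C | C
C & D | C
D & D | C
false & D | C
false & r | C
false & r | C & D
false & r | D & D
false & r | r & D
false & r | r & false

[B [B [C [C [D false]] & [D r]]] | [C [C [D r]] & [D false]]]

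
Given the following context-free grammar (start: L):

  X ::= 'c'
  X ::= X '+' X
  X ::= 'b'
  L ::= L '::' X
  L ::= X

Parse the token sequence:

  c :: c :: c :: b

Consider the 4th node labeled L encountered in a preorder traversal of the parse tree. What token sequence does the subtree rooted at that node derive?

c

[L [L [L [L [X c]] :: [X c]] :: [X c]] :: [X b]]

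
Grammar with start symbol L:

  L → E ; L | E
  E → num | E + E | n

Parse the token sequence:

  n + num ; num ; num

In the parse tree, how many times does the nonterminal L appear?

3

[L [E [E n] + [E num]] ; [L [E num] ; [L [E num]]]]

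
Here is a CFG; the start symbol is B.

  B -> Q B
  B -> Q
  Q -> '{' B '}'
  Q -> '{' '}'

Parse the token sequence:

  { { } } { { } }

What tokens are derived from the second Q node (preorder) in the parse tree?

{ }

[B [Q { [B [Q { }]] }] [B [Q { [B [Q { }]] }]]]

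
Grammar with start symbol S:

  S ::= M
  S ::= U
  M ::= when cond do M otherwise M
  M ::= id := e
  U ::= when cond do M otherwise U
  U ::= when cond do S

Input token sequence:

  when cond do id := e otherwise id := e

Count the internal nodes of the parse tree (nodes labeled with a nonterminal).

[S [M when cond do [M id := e] otherwise [M id := e]]]

4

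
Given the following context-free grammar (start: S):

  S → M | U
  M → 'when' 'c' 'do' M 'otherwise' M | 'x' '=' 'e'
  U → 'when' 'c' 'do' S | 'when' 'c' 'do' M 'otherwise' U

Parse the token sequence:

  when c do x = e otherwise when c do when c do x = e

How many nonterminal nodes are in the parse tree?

[S [U when c do [M x = e] otherwise [U when c do [S [U when c do [S [M x = e]]]]]]]

8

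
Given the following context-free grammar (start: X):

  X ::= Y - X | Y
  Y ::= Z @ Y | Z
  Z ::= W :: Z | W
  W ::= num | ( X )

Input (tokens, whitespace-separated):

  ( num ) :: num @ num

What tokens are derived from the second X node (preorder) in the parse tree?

[X [Y [Z [W ( [X [Y [Z [W num]]]] )] :: [Z [W num]]] @ [Y [Z [W num]]]]]

num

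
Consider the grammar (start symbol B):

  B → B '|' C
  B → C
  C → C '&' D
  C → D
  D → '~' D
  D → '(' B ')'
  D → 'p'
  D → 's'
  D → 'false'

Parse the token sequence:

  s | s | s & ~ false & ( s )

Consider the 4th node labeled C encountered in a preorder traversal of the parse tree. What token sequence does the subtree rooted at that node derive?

[B [B [B [C [D s]]] | [C [D s]]] | [C [C [C [D s]] & [D ~ [D false]]] & [D ( [B [C [D s]]] )]]]

s & ~ false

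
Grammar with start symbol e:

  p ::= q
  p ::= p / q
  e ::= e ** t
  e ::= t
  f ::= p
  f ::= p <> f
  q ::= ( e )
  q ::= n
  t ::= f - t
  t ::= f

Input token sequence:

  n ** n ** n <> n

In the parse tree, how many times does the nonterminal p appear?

4

[e [e [e [t [f [p [q n]]]]] ** [t [f [p [q n]]]]] ** [t [f [p [q n]] <> [f [p [q n]]]]]]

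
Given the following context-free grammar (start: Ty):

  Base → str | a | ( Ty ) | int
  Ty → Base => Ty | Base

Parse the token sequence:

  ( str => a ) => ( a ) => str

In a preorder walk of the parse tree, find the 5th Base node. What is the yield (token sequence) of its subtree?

[Ty [Base ( [Ty [Base str] => [Ty [Base a]]] )] => [Ty [Base ( [Ty [Base a]] )] => [Ty [Base str]]]]

a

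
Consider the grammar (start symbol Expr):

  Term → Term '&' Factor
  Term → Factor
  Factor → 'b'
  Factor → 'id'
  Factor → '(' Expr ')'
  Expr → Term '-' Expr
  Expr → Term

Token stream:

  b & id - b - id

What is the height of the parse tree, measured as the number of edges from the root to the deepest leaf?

5

[Expr [Term [Term [Factor b]] & [Factor id]] - [Expr [Term [Factor b]] - [Expr [Term [Factor id]]]]]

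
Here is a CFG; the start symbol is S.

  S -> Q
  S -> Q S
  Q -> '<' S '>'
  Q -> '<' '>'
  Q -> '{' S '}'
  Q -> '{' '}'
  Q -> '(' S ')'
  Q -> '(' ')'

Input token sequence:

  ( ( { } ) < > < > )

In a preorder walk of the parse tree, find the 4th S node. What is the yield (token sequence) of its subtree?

[S [Q ( [S [Q ( [S [Q { }]] )] [S [Q < >] [S [Q < >]]]] )]]

< > < >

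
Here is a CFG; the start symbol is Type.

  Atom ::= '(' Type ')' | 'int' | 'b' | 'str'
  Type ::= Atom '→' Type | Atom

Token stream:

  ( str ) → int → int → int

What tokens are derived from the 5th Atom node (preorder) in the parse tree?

int

[Type [Atom ( [Type [Atom str]] )] → [Type [Atom int] → [Type [Atom int] → [Type [Atom int]]]]]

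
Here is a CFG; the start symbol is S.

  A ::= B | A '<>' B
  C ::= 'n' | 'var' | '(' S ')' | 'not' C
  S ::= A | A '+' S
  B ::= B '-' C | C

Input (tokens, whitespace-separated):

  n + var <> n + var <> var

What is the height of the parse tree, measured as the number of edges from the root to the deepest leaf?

7

[S [A [B [C n]]] + [S [A [A [B [C var]]] <> [B [C n]]] + [S [A [A [B [C var]]] <> [B [C var]]]]]]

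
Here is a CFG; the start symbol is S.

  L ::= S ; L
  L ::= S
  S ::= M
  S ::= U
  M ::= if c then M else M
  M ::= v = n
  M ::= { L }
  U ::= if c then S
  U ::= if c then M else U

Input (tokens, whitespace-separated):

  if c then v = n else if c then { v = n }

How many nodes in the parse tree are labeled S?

[S [U if c then [M v = n] else [U if c then [S [M { [L [S [M v = n]]] }]]]]]

3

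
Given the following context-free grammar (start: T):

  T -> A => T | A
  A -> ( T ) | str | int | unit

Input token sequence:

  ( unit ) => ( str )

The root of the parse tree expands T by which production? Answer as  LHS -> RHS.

[T [A ( [T [A unit]] )] => [T [A ( [T [A str]] )]]]

T -> A => T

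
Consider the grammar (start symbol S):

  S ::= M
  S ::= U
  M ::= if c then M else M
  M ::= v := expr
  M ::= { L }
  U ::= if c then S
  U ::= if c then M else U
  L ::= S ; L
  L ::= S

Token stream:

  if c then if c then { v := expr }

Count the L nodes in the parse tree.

[S [U if c then [S [U if c then [S [M { [L [S [M v := expr]]] }]]]]]]

1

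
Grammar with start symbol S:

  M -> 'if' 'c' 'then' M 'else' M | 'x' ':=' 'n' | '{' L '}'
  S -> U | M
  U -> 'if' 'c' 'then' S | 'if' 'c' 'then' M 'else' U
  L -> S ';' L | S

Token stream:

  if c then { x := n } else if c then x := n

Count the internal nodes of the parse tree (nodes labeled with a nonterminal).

[S [U if c then [M { [L [S [M x := n]]] }] else [U if c then [S [M x := n]]]]]

9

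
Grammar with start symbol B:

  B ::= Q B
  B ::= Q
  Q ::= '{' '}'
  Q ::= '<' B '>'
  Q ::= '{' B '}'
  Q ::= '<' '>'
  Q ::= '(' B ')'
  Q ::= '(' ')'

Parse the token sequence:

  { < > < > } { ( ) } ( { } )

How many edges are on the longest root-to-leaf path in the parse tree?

[B [Q { [B [Q < >] [B [Q < >]]] }] [B [Q { [B [Q ( )]] }] [B [Q ( [B [Q { }]] )]]]]

6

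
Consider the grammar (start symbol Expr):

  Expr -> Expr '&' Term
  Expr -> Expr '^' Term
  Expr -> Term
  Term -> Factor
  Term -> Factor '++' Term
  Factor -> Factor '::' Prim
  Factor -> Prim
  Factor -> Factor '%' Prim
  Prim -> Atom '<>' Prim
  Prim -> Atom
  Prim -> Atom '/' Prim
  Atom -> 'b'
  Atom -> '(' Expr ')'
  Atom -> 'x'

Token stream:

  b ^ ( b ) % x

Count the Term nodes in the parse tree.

[Expr [Expr [Term [Factor [Prim [Atom b]]]]] ^ [Term [Factor [Factor [Prim [Atom ( [Expr [Term [Factor [Prim [Atom b]]]]] )]]] % [Prim [Atom x]]]]]

3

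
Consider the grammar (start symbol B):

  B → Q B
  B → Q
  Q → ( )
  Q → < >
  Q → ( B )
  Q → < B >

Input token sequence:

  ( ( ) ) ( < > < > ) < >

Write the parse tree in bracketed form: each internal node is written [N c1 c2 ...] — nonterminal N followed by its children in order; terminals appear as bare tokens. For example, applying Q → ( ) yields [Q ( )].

B
Q B
( B ) B
( Q ) B
( ( ) ) B
( ( ) ) Q B
( ( ) ) ( B ) B
( ( ) ) ( Q B ) B
( ( ) ) ( < > B ) B
( ( ) ) ( < > Q ) B
( ( ) ) ( < > < > ) B
( ( ) ) ( < > < > ) Q
( ( ) ) ( < > < > ) < >

[B [Q ( [B [Q ( )]] )] [B [Q ( [B [Q < >] [B [Q < >]]] )] [B [Q < >]]]]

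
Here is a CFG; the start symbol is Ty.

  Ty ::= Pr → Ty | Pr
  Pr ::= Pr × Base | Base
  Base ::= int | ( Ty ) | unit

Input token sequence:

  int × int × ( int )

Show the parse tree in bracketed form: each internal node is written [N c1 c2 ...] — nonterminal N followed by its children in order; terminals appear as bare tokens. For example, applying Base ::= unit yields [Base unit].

Ty
Pr
Pr × Base
Pr × Base × Base
Base × Base × Base
int × Base × Base
int × int × Base
int × int × ( Ty )
int × int × ( Pr )
int × int × ( Base )
int × int × ( int )

[Ty [Pr [Pr [Pr [Base int]] × [Base int]] × [Base ( [Ty [Pr [Base int]]] )]]]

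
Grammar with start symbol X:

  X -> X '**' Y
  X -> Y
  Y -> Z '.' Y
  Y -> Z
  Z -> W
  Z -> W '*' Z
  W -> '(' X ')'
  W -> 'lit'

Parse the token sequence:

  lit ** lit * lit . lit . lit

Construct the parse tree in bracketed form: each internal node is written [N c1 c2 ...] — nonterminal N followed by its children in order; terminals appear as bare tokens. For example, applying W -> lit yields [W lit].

X
X ** Y
Y ** Y
Z ** Y
W ** Y
lit ** Y
lit ** Z . Y
lit ** W * Z . Y
lit ** lit * Z . Y
lit ** lit * W . Y
lit ** lit * lit . Y
lit ** lit * lit . Z . Y
lit ** lit * lit . W . Y
lit ** lit * lit . lit . Y
lit ** lit * lit . lit . Z
lit ** lit * lit . lit . W
lit ** lit * lit . lit . lit

[X [X [Y [Z [W lit]]]] ** [Y [Z [W lit] * [Z [W lit]]] . [Y [Z [W lit]] . [Y [Z [W lit]]]]]]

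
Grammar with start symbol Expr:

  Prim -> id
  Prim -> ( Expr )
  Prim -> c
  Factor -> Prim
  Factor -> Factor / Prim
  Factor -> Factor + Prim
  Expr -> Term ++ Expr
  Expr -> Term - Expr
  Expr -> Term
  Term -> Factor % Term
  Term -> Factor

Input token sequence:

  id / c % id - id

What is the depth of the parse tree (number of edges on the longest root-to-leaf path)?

[Expr [Term [Factor [Factor [Prim id]] / [Prim c]] % [Term [Factor [Prim id]]]] - [Expr [Term [Factor [Prim id]]]]]

5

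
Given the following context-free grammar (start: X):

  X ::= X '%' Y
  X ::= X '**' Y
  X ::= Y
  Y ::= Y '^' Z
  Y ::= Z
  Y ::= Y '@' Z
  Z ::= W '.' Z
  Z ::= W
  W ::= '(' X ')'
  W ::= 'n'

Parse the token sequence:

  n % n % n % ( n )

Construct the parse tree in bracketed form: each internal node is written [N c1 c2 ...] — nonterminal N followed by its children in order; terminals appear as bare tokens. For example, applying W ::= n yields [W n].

X
X % Y
X % Y % Y
X % Y % Y % Y
Y % Y % Y % Y
Z % Y % Y % Y
W % Y % Y % Y
n % Y % Y % Y
n % Z % Y % Y
n % W % Y % Y
n % n % Y % Y
n % n % Z % Y
n % n % W % Y
n % n % n % Y
n % n % n % Z
n % n % n % W
n % n % n % ( X )
n % n % n % ( Y )
n % n % n % ( Z )
n % n % n % ( W )
n % n % n % ( n )

[X [X [X [X [Y [Z [W n]]]] % [Y [Z [W n]]]] % [Y [Z [W n]]]] % [Y [Z [W ( [X [Y [Z [W n]]]] )]]]]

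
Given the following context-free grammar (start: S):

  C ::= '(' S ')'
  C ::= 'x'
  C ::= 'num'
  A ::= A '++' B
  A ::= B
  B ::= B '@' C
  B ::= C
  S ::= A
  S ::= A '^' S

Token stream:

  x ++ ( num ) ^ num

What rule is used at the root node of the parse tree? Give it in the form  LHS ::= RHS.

[S [A [A [B [C x]]] ++ [B [C ( [S [A [B [C num]]]] )]]] ^ [S [A [B [C num]]]]]

S ::= A '^' S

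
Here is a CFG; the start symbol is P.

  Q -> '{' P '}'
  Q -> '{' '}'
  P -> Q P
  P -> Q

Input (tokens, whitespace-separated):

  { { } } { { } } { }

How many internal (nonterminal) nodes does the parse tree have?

[P [Q { [P [Q { }]] }] [P [Q { [P [Q { }]] }] [P [Q { }]]]]

10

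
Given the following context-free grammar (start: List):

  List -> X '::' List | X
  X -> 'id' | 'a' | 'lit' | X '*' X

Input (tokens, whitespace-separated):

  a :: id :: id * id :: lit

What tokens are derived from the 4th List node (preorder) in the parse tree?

lit

[List [X a] :: [List [X id] :: [List [X [X id] * [X id]] :: [List [X lit]]]]]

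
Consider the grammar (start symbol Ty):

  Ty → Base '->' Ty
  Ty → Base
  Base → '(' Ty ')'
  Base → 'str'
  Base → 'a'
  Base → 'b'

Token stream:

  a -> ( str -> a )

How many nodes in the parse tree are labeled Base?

[Ty [Base a] -> [Ty [Base ( [Ty [Base str] -> [Ty [Base a]]] )]]]

4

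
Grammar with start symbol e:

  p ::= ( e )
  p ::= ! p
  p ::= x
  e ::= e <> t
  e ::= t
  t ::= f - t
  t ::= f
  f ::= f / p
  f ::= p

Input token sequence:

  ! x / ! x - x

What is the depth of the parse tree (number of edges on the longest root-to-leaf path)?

6

[e [t [f [f [p ! [p x]]] / [p ! [p x]]] - [t [f [p x]]]]]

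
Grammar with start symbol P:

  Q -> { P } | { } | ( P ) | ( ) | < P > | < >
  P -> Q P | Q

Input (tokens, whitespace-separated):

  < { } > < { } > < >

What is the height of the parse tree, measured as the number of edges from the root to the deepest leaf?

[P [Q < [P [Q { }]] >] [P [Q < [P [Q { }]] >] [P [Q < >]]]]

5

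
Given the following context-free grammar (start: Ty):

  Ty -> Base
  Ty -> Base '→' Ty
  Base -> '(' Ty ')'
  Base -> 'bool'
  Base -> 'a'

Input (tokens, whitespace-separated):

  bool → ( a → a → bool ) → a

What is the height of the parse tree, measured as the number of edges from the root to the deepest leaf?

[Ty [Base bool] → [Ty [Base ( [Ty [Base a] → [Ty [Base a] → [Ty [Base bool]]]] )] → [Ty [Base a]]]]

7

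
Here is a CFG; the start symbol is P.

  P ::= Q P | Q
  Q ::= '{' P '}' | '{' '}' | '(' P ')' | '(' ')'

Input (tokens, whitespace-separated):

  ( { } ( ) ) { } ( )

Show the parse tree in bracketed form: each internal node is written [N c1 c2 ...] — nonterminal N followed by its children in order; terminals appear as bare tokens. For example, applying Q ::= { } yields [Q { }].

P
Q P
( P ) P
( Q P ) P
( { } P ) P
( { } Q ) P
( { } ( ) ) P
( { } ( ) ) Q P
( { } ( ) ) { } P
( { } ( ) ) { } Q
( { } ( ) ) { } ( )

[P [Q ( [P [Q { }] [P [Q ( )]]] )] [P [Q { }] [P [Q ( )]]]]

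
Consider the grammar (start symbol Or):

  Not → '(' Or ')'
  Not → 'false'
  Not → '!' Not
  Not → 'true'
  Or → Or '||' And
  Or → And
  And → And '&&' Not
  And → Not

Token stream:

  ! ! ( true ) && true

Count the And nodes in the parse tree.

[Or [And [And [Not ! [Not ! [Not ( [Or [And [Not true]]] )]]]] && [Not true]]]

3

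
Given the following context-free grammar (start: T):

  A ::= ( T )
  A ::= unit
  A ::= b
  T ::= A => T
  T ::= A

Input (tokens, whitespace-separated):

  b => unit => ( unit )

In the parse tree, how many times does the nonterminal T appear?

[T [A b] => [T [A unit] => [T [A ( [T [A unit]] )]]]]

4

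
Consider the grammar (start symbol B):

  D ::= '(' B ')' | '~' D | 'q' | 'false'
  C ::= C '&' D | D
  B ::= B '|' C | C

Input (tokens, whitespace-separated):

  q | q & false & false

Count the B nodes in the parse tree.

[B [B [C [D q]]] | [C [C [C [D q]] & [D false]] & [D false]]]

2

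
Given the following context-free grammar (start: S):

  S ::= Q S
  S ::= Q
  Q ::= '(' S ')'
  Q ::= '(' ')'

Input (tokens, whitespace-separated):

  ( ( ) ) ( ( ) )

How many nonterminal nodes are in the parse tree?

[S [Q ( [S [Q ( )]] )] [S [Q ( [S [Q ( )]] )]]]

8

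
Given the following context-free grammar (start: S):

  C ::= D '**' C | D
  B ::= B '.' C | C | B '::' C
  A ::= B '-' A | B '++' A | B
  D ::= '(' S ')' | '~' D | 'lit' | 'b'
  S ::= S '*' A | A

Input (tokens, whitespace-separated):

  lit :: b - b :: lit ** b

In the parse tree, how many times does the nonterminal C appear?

[S [A [B [B [C [D lit]]] :: [C [D b]]] - [A [B [B [C [D b]]] :: [C [D lit] ** [C [D b]]]]]]]

5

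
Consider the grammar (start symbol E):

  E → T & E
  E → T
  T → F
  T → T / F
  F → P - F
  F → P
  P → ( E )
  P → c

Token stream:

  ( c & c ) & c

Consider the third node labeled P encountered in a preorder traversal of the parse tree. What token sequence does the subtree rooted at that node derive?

[E [T [F [P ( [E [T [F [P c]]] & [E [T [F [P c]]]]] )]]] & [E [T [F [P c]]]]]

c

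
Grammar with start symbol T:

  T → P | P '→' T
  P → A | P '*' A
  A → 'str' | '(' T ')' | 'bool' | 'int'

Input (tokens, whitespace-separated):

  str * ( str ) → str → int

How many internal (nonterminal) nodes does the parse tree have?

14

[T [P [P [A str]] * [A ( [T [P [A str]]] )]] → [T [P [A str]] → [T [P [A int]]]]]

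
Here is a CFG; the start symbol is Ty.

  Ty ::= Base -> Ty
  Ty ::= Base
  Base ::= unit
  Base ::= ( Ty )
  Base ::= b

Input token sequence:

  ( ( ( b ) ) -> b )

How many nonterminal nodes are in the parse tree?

[Ty [Base ( [Ty [Base ( [Ty [Base ( [Ty [Base b]] )]] )] -> [Ty [Base b]]] )]]

10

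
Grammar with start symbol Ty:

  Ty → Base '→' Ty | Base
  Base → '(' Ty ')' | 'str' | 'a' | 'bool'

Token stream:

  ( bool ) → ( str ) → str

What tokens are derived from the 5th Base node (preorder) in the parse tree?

str

[Ty [Base ( [Ty [Base bool]] )] → [Ty [Base ( [Ty [Base str]] )] → [Ty [Base str]]]]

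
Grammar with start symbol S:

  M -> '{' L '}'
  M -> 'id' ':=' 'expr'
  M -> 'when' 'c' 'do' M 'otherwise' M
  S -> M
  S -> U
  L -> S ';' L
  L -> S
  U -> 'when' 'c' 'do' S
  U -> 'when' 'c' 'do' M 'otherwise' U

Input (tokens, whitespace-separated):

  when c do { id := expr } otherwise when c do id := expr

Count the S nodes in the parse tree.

3

[S [U when c do [M { [L [S [M id := expr]]] }] otherwise [U when c do [S [M id := expr]]]]]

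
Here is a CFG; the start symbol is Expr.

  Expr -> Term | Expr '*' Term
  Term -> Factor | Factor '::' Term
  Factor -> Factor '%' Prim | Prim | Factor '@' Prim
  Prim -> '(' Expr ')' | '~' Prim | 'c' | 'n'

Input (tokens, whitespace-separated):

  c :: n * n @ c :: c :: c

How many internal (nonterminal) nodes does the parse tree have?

[Expr [Expr [Term [Factor [Prim c]] :: [Term [Factor [Prim n]]]]] * [Term [Factor [Factor [Prim n]] @ [Prim c]] :: [Term [Factor [Prim c]] :: [Term [Factor [Prim c]]]]]]

19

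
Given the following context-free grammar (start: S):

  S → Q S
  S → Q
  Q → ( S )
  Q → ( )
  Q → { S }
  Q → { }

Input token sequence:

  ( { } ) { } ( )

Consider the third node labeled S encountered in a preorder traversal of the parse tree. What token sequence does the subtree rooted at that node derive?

{ } ( )

[S [Q ( [S [Q { }]] )] [S [Q { }] [S [Q ( )]]]]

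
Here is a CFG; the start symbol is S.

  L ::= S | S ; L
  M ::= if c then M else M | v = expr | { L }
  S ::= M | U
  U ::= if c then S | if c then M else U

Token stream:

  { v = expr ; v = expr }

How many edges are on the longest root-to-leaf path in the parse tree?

[S [M { [L [S [M v = expr]] ; [L [S [M v = expr]]]] }]]

6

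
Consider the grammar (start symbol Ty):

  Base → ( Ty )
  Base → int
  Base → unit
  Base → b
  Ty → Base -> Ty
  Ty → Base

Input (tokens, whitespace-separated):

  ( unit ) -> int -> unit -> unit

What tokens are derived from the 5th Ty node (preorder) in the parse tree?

[Ty [Base ( [Ty [Base unit]] )] -> [Ty [Base int] -> [Ty [Base unit] -> [Ty [Base unit]]]]]

unit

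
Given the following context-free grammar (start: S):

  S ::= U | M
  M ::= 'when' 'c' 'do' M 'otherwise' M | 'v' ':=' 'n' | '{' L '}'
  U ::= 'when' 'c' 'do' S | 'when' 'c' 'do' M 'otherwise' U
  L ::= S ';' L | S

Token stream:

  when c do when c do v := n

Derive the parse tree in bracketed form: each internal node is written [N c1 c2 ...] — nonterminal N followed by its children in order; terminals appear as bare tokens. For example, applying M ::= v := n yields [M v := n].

S
U
when c do S
when c do U
when c do when c do S
when c do when c do M
when c do when c do v := n

[S [U when c do [S [U when c do [S [M v := n]]]]]]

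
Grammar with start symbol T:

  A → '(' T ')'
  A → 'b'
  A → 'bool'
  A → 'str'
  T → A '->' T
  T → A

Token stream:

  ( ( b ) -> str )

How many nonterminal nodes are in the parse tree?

8

[T [A ( [T [A ( [T [A b]] )] -> [T [A str]]] )]]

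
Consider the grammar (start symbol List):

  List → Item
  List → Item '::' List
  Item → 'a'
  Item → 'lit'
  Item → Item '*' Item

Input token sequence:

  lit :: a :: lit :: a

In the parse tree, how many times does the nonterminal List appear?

[List [Item lit] :: [List [Item a] :: [List [Item lit] :: [List [Item a]]]]]

4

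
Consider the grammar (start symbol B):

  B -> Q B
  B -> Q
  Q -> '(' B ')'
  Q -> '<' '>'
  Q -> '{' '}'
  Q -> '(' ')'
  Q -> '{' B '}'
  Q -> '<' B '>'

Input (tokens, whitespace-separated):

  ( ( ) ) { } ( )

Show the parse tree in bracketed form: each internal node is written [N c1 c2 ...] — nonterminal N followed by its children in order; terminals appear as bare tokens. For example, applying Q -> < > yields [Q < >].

[B [Q ( [B [Q ( )]] )] [B [Q { }] [B [Q ( )]]]]

B
Q B
( B ) B
( Q ) B
( ( ) ) B
( ( ) ) Q B
( ( ) ) { } B
( ( ) ) { } Q
( ( ) ) { } ( )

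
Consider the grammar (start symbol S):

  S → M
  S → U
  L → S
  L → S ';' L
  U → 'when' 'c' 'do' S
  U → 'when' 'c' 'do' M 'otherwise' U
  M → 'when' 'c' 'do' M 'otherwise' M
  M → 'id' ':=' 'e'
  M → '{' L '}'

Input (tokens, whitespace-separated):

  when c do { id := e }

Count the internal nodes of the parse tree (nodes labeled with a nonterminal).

[S [U when c do [S [M { [L [S [M id := e]]] }]]]]

7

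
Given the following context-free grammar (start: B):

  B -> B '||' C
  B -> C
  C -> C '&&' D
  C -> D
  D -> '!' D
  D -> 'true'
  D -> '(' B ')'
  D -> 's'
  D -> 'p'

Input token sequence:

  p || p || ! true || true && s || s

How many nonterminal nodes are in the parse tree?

[B [B [B [B [B [C [D p]]] || [C [D p]]] || [C [D ! [D true]]]] || [C [C [D true]] && [D s]]] || [C [D s]]]

18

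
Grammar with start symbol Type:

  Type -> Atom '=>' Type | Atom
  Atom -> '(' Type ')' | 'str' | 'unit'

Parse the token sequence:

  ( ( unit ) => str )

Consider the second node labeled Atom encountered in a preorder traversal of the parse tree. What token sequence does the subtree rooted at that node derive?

( unit )

[Type [Atom ( [Type [Atom ( [Type [Atom unit]] )] => [Type [Atom str]]] )]]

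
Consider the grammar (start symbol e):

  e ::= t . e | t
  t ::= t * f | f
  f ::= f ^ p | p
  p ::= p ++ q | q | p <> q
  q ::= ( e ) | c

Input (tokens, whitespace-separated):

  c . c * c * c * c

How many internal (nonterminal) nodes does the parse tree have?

22

[e [t [f [p [q c]]]] . [e [t [t [t [t [f [p [q c]]]] * [f [p [q c]]]] * [f [p [q c]]]] * [f [p [q c]]]]]]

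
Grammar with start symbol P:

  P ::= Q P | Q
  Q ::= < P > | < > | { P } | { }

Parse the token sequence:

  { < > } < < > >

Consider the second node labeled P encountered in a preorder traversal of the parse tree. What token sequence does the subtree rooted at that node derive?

< >

[P [Q { [P [Q < >]] }] [P [Q < [P [Q < >]] >]]]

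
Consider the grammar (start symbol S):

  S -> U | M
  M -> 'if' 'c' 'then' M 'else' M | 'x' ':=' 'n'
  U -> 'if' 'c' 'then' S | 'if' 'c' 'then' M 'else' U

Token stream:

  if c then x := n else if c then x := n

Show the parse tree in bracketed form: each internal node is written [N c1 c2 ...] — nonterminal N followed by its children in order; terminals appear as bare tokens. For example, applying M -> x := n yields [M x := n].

S
U
if c then M else U
if c then x := n else U
if c then x := n else if c then S
if c then x := n else if c then M
if c then x := n else if c then x := n

[S [U if c then [M x := n] else [U if c then [S [M x := n]]]]]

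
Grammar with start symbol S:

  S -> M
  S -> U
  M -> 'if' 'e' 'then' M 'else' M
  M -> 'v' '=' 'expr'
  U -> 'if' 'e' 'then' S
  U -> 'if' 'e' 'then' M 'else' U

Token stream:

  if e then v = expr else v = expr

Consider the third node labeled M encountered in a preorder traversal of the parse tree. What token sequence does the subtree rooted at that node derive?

v = expr

[S [M if e then [M v = expr] else [M v = expr]]]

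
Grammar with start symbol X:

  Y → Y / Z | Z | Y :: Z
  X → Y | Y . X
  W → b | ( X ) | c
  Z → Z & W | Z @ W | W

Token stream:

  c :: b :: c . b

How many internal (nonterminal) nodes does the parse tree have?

14

[X [Y [Y [Y [Z [W c]]] :: [Z [W b]]] :: [Z [W c]]] . [X [Y [Z [W b]]]]]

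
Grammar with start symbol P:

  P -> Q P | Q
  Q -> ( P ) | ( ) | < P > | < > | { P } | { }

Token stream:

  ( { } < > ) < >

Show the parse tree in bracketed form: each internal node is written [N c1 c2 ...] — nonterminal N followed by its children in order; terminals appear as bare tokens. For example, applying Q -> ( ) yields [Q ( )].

P
Q P
( P ) P
( Q P ) P
( { } P ) P
( { } Q ) P
( { } < > ) P
( { } < > ) Q
( { } < > ) < >

[P [Q ( [P [Q { }] [P [Q < >]]] )] [P [Q < >]]]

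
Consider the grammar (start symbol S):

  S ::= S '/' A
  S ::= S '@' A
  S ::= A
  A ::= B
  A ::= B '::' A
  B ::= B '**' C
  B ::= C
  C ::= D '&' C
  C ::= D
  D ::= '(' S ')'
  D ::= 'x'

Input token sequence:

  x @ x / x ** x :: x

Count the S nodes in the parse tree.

[S [S [S [A [B [C [D x]]]]] @ [A [B [C [D x]]]]] / [A [B [B [C [D x]]] ** [C [D x]]] :: [A [B [C [D x]]]]]]

3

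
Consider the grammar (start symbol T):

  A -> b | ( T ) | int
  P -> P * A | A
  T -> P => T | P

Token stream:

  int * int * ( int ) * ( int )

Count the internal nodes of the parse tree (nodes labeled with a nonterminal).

[T [P [P [P [P [A int]] * [A int]] * [A ( [T [P [A int]]] )]] * [A ( [T [P [A int]]] )]]]

15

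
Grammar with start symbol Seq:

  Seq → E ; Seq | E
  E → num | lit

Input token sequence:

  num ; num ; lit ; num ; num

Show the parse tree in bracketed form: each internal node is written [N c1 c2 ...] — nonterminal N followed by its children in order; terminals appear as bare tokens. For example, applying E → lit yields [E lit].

Seq
E ; Seq
num ; Seq
num ; E ; Seq
num ; num ; Seq
num ; num ; E ; Seq
num ; num ; lit ; Seq
num ; num ; lit ; E ; Seq
num ; num ; lit ; num ; Seq
num ; num ; lit ; num ; E
num ; num ; lit ; num ; num

[Seq [E num] ; [Seq [E num] ; [Seq [E lit] ; [Seq [E num] ; [Seq [E num]]]]]]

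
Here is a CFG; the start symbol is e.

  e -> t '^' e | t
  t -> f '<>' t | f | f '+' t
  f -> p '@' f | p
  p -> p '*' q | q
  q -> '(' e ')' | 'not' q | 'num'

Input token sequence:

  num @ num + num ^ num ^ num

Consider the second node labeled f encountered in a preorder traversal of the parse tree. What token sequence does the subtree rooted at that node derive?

num

[e [t [f [p [q num]] @ [f [p [q num]]]] + [t [f [p [q num]]]]] ^ [e [t [f [p [q num]]]] ^ [e [t [f [p [q num]]]]]]]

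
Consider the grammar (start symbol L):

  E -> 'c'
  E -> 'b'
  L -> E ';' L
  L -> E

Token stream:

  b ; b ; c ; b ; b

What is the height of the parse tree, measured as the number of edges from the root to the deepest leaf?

6

[L [E b] ; [L [E b] ; [L [E c] ; [L [E b] ; [L [E b]]]]]]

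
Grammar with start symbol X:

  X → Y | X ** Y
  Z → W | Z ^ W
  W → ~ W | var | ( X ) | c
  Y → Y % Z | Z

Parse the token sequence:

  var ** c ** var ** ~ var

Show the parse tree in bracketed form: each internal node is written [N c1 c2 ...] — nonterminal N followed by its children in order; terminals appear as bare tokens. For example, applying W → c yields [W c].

[X [X [X [X [Y [Z [W var]]]] ** [Y [Z [W c]]]] ** [Y [Z [W var]]]] ** [Y [Z [W ~ [W var]]]]]

X
X ** Y
X ** Y ** Y
X ** Y ** Y ** Y
Y ** Y ** Y ** Y
Z ** Y ** Y ** Y
W ** Y ** Y ** Y
var ** Y ** Y ** Y
var ** Z ** Y ** Y
var ** W ** Y ** Y
var ** c ** Y ** Y
var ** c ** Z ** Y
var ** c ** W ** Y
var ** c ** var ** Y
var ** c ** var ** Z
var ** c ** var ** W
var ** c ** var ** ~ W
var ** c ** var ** ~ var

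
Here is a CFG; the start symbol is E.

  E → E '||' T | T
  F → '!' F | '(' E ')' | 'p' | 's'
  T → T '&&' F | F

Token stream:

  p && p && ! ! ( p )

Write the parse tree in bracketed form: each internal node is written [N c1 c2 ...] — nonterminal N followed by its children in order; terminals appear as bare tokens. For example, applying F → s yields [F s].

[E [T [T [T [F p]] && [F p]] && [F ! [F ! [F ( [E [T [F p]]] )]]]]]

E
T
T && F
T && F && F
F && F && F
p && F && F
p && p && F
p && p && ! F
p && p && ! ! F
p && p && ! ! ( E )
p && p && ! ! ( T )
p && p && ! ! ( F )
p && p && ! ! ( p )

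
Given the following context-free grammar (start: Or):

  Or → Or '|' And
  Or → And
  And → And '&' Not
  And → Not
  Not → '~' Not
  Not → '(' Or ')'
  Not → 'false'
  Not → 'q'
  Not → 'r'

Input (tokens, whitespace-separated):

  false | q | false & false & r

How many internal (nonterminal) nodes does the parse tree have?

13

[Or [Or [Or [And [Not false]]] | [And [Not q]]] | [And [And [And [Not false]] & [Not false]] & [Not r]]]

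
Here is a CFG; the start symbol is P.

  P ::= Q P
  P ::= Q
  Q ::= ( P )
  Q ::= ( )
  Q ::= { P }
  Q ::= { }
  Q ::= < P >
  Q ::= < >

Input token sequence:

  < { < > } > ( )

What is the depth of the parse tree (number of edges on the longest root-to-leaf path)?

6

[P [Q < [P [Q { [P [Q < >]] }]] >] [P [Q ( )]]]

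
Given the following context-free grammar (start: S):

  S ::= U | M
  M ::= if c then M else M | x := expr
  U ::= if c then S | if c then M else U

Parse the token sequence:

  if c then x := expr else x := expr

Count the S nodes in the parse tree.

1

[S [M if c then [M x := expr] else [M x := expr]]]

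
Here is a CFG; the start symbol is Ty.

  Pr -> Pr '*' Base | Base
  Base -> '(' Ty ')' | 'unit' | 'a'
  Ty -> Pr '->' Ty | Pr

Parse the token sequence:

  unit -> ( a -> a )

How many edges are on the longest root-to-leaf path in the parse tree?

8

[Ty [Pr [Base unit]] -> [Ty [Pr [Base ( [Ty [Pr [Base a]] -> [Ty [Pr [Base a]]]] )]]]]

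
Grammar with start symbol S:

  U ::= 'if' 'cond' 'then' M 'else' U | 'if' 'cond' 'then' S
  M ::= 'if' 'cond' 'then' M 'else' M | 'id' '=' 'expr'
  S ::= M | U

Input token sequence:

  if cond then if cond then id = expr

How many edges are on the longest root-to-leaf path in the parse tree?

6

[S [U if cond then [S [U if cond then [S [M id = expr]]]]]]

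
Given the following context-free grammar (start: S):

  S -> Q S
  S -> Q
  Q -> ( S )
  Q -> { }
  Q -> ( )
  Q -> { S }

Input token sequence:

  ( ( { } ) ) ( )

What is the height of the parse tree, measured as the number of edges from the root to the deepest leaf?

[S [Q ( [S [Q ( [S [Q { }]] )]] )] [S [Q ( )]]]

6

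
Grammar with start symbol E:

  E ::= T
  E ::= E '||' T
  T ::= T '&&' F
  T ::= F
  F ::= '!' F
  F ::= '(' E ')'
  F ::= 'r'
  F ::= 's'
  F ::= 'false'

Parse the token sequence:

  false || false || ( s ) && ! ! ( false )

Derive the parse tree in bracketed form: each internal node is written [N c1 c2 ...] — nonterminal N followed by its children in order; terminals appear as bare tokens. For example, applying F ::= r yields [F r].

E
E || T
E || T || T
T || T || T
F || T || T
false || T || T
false || F || T
false || false || T
false || false || T && F
false || false || F && F
false || false || ( E ) && F
false || false || ( T ) && F
false || false || ( F ) && F
false || false || ( s ) && F
false || false || ( s ) && ! F
false || false || ( s ) && ! ! F
false || false || ( s ) && ! ! ( E )
false || false || ( s ) && ! ! ( T )
false || false || ( s ) && ! ! ( F )
false || false || ( s ) && ! ! ( false )

[E [E [E [T [F false]]] || [T [F false]]] || [T [T [F ( [E [T [F s]]] )]] && [F ! [F ! [F ( [E [T [F false]]] )]]]]]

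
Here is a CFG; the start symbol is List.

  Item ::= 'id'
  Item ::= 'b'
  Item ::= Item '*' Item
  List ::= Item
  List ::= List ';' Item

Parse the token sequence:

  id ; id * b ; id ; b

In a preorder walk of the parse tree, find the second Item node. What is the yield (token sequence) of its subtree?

[List [List [List [List [Item id]] ; [Item [Item id] * [Item b]]] ; [Item id]] ; [Item b]]

id * b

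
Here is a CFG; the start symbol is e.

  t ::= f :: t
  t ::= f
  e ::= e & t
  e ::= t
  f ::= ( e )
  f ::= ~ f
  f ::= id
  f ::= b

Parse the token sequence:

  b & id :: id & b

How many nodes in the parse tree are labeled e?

3

[e [e [e [t [f b]]] & [t [f id] :: [t [f id]]]] & [t [f b]]]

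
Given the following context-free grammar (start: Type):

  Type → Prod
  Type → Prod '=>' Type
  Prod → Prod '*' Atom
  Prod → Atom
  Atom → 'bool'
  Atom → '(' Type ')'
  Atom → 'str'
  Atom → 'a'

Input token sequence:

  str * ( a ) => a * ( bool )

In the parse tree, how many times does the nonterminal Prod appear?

6

[Type [Prod [Prod [Atom str]] * [Atom ( [Type [Prod [Atom a]]] )]] => [Type [Prod [Prod [Atom a]] * [Atom ( [Type [Prod [Atom bool]]] )]]]]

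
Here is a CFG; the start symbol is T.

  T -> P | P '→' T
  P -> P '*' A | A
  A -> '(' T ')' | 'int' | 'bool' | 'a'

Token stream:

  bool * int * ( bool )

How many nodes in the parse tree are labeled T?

2

[T [P [P [P [A bool]] * [A int]] * [A ( [T [P [A bool]]] )]]]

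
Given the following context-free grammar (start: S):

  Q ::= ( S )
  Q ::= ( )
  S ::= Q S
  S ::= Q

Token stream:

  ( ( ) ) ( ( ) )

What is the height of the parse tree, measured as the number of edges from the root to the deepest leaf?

[S [Q ( [S [Q ( )]] )] [S [Q ( [S [Q ( )]] )]]]

5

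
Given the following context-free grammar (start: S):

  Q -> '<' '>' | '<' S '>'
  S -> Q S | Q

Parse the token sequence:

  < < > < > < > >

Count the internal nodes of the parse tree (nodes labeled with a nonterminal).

8

[S [Q < [S [Q < >] [S [Q < >] [S [Q < >]]]] >]]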